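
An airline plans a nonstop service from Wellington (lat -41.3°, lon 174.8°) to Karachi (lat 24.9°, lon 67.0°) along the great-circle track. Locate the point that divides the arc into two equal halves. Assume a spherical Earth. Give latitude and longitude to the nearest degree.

Convert each endpoint to a unit vector on the sphere (x = cos φ cos λ, y = cos φ sin λ, z = sin φ).
The central angle between the endpoints is δ = arccos(p₁·p₂) ≈ 2.079 rad (119.1°).
Interpolate at f = 1/2 with slerp weights a = sin((1−f)δ)/sin δ ≈ 0.986, b = sin(fδ)/sin δ ≈ 0.986.
p = a·p₁ + b·p₂ ≈ (-0.388, 0.891, -0.236); φ = arcsin(p_z) ≈ -13.63°, λ = atan2(p_y, p_x) ≈ 113.56°.

≈ lat -14°, lon 114°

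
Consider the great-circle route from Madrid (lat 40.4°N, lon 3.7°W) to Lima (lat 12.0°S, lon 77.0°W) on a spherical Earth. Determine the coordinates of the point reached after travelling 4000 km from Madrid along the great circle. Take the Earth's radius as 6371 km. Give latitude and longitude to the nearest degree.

≈ lat 22°N, lon 40°W

Convert each endpoint to a unit vector on the sphere (x = cos φ cos λ, y = cos φ sin λ, z = sin φ).
The central angle between the endpoints is δ = arccos(p₁·p₂) ≈ 1.491 rad (85.5°). The total great-circle distance is δ·R ≈ 1.491 × 6371 ≈ 9502 km, so the target fraction is f = 4000/9502 ≈ 0.421.
Interpolate at f ≈ 0.421 with slerp weights a = sin((1−f)δ)/sin δ ≈ 0.763, b = sin(fδ)/sin δ ≈ 0.589.
p = a·p₁ + b·p₂ ≈ (0.709, -0.599, 0.372); φ = arcsin(p_z) ≈ 21.82°, λ = atan2(p_y, p_x) ≈ -40.19°.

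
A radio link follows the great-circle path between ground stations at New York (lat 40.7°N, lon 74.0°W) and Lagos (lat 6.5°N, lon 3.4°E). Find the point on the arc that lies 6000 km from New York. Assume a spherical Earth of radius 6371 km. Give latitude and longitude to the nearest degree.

Write both endpoints as unit vectors p₁, p₂ with components (cos φ cos λ, cos φ sin λ, sin φ).
The central angle between the endpoints is δ = arccos(p₁·p₂) ≈ 1.330 rad (76.2°). The total great-circle distance is δ·R ≈ 1.330 × 6371 ≈ 8476 km, so the target fraction is f = 6000/8476 ≈ 0.708.
Interpolate at f ≈ 0.708 with slerp weights a = sin((1−f)δ)/sin δ ≈ 0.390, b = sin(fδ)/sin δ ≈ 0.833.
p = a·p₁ + b·p₂ ≈ (0.907, -0.235, 0.349); φ = arcsin(p_z) ≈ 20.40°, λ = atan2(p_y, p_x) ≈ -14.54°.

≈ lat 20°N, lon 15°W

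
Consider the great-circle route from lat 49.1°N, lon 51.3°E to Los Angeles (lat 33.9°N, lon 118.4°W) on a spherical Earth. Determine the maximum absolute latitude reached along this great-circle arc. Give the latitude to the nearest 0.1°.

≈ 84.4°N

The great circle lies in the plane with unit normal n̂ = (p₁ × p₂)/|p₁ × p₂|.
Here n̂_z ≈ -0.098; the vertex latitude is φ_max = arccos|n̂_z| ≈ 84.4°.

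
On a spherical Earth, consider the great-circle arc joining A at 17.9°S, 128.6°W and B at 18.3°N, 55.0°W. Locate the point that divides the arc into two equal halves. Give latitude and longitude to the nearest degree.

Write both endpoints as unit vectors p₁, p₂ with components (cos φ cos λ, cos φ sin λ, sin φ).
The central angle between the endpoints is δ = arccos(p₁·p₂) ≈ 1.412 rad (80.9°).
Interpolate at f = 1/2 with slerp weights a = sin((1−f)δ)/sin δ ≈ 0.657, b = sin(fδ)/sin δ ≈ 0.657.
p = a·p₁ + b·p₂ ≈ (-0.032, -0.999, 0.004); φ = arcsin(p_z) ≈ 0.25°, λ = atan2(p_y, p_x) ≈ -91.85°.

≈ 0°N, 92°W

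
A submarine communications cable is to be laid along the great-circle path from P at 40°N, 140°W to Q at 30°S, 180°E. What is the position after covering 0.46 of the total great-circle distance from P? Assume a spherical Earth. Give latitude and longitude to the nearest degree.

≈ 8°N, 160°W

From cos δ = sin φ₁ sin φ₂ + cos φ₁ cos φ₂ cos Δλ, the central angle is δ ≈ 1.383 rad (79.2°).
Interpolate at f = 0.46 with slerp weights a = sin((1−f)δ)/sin δ ≈ 0.691, b = sin(fδ)/sin δ ≈ 0.605.
p = a·p₁ + b·p₂ ≈ (-0.929, -0.340, 0.142); φ = arcsin(p_z) ≈ 8.17°, λ = atan2(p_y, p_x) ≈ -159.88°.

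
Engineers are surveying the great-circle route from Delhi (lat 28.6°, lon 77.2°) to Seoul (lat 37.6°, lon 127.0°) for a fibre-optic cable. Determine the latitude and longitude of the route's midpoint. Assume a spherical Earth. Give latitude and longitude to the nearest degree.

The haversine formula gives a central angle δ ≈ 0.736 rad (42.2°) between the endpoints.
Interpolate at f = 1/2 with slerp weights a = sin((1−f)δ)/sin δ ≈ 0.536, b = sin(fδ)/sin δ ≈ 0.536.
p = a·p₁ + b·p₂ ≈ (-0.151, 0.798, 0.583); φ = arcsin(p_z) ≈ 35.70°, λ = atan2(p_y, p_x) ≈ 100.74°.

≈ lat 36°, lon 101°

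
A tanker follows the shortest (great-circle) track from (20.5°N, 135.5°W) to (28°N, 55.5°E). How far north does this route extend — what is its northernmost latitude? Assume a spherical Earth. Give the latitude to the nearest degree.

The great circle lies in the plane with unit normal n̂ = (p₁ × p₂)/|p₁ × p₂|.
Here n̂_z ≈ -0.207; the vertex latitude is φ_max = arccos|n̂_z| ≈ 78.0°.
Check via Clairaut: cos φ_max = |cos φ₁| · sin C = cos(20.5°)·sin(12.8°) ≈ 0.207, again giving ≈ 78.0°.

≈ 78°N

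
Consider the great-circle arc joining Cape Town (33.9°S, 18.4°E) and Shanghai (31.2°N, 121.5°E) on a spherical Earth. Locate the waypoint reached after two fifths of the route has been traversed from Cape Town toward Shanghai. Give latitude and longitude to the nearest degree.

The haversine formula gives a central angle δ ≈ 2.037 rad (116.7°) between the endpoints.
Interpolate at f = 2/5 with slerp weights a = sin((1−f)δ)/sin δ ≈ 1.052, b = sin(fδ)/sin δ ≈ 0.815.
p = a·p₁ + b·p₂ ≈ (0.465, 0.870, -0.165); φ = arcsin(p_z) ≈ -9.49°, λ = atan2(p_y, p_x) ≈ 61.89°.

≈ 9°S, 62°E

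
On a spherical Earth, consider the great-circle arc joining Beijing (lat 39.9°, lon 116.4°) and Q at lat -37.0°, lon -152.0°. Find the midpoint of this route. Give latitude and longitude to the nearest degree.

≈ lat 2°, lon 163°

Convert each endpoint to a unit vector on the sphere (x = cos φ cos λ, y = cos φ sin λ, z = sin φ).
The central angle between the endpoints is δ = arccos(p₁·p₂) ≈ 1.986 rad (113.8°).
Interpolate at f = 1/2 with slerp weights a = sin((1−f)δ)/sin δ ≈ 0.915, b = sin(fδ)/sin δ ≈ 0.915.
p = a·p₁ + b·p₂ ≈ (-0.958, 0.286, 0.036); φ = arcsin(p_z) ≈ 2.08°, λ = atan2(p_y, p_x) ≈ 163.38°.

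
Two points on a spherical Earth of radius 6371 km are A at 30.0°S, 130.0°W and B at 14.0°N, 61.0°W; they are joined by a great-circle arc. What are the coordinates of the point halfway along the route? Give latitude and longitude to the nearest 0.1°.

Convert each endpoint to a unit vector on the sphere (x = cos φ cos λ, y = cos φ sin λ, z = sin φ).
The central angle between the endpoints is δ = arccos(p₁·p₂) ≈ 1.390 rad (79.6°).
Interpolate at f = 1/2 with slerp weights a = sin((1−f)δ)/sin δ ≈ 0.651, b = sin(fδ)/sin δ ≈ 0.651.
p = a·p₁ + b·p₂ ≈ (-0.056, -0.984, -0.168); φ = arcsin(p_z) ≈ -9.67°, λ = atan2(p_y, p_x) ≈ -93.27°.

≈ 9.7°S, 93.3°W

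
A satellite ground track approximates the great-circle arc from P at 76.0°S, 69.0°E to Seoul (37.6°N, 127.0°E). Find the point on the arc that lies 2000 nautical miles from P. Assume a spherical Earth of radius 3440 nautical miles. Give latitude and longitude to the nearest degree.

Convert each endpoint to a unit vector on the sphere (x = cos φ cos λ, y = cos φ sin λ, z = sin φ).
The central angle between the endpoints is δ = arccos(p₁·p₂) ≈ 2.083 rad (119.4°). The total great-circle distance is δ·R ≈ 2.083 × 3440 ≈ 7167 nmi, so the target fraction is f = 2000/7167 ≈ 0.279.
Interpolate at f ≈ 0.279 with slerp weights a = sin((1−f)δ)/sin δ ≈ 1.145, b = sin(fδ)/sin δ ≈ 0.630.
p = a·p₁ + b·p₂ ≈ (-0.201, 0.657, -0.726); φ = arcsin(p_z) ≈ -46.57°, λ = atan2(p_y, p_x) ≈ 107.02°.

≈ 47°S, 107°E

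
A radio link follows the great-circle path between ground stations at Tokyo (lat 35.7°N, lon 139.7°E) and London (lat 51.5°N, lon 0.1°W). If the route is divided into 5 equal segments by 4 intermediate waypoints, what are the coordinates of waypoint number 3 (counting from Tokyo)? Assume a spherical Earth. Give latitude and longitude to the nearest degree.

≈ lat 71°N, lon 65°E

Write both endpoints as unit vectors p₁, p₂ with components (cos φ cos λ, cos φ sin λ, sin φ).
The central angle between the endpoints is δ = arccos(p₁·p₂) ≈ 1.500 rad (86.0°).
Interpolate at f = 3/5 with slerp weights a = sin((1−f)δ)/sin δ ≈ 0.566, b = sin(fδ)/sin δ ≈ 0.785.
p = a·p₁ + b·p₂ ≈ (0.138, 0.296, 0.945); φ = arcsin(p_z) ≈ 70.90°, λ = atan2(p_y, p_x) ≈ 65.00°.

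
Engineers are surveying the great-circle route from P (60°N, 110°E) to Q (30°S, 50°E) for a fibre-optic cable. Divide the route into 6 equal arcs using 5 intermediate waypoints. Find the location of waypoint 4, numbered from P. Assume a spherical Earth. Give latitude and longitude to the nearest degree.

≈ (1°N, 64°E)

The haversine formula gives a central angle δ ≈ 1.789 rad (102.5°) between the endpoints.
Interpolate at f = 4/6 with slerp weights a = sin((1−f)δ)/sin δ ≈ 0.575, b = sin(fδ)/sin δ ≈ 0.952.
p = a·p₁ + b·p₂ ≈ (0.432, 0.902, 0.022); φ = arcsin(p_z) ≈ 1.27°, λ = atan2(p_y, p_x) ≈ 64.43°.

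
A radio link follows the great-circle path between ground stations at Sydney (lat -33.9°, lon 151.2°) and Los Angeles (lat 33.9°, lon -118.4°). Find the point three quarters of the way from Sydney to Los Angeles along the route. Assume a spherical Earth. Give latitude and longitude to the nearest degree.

The haversine formula gives a central angle δ ≈ 1.892 rad (108.4°) between the endpoints.
Interpolate at f = 3/4 with slerp weights a = sin((1−f)δ)/sin δ ≈ 0.480, b = sin(fδ)/sin δ ≈ 1.042.
p = a·p₁ + b·p₂ ≈ (-0.761, -0.569, 0.313); φ = arcsin(p_z) ≈ 18.26°, λ = atan2(p_y, p_x) ≈ -143.21°.

≈ lat 18°, lon -143°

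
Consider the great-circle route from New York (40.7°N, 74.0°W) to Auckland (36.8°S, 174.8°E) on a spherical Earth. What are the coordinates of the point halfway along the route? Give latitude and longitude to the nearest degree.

From cos δ = sin φ₁ sin φ₂ + cos φ₁ cos φ₂ cos Δλ, the central angle is δ ≈ 2.227 rad (127.6°).
Interpolate at f = 1/2 with slerp weights a = sin((1−f)δ)/sin δ ≈ 1.132, b = sin(fδ)/sin δ ≈ 1.132.
p = a·p₁ + b·p₂ ≈ (-0.666, -0.743, 0.060); φ = arcsin(p_z) ≈ 3.45°, λ = atan2(p_y, p_x) ≈ -131.89°.

≈ 3°N, 132°W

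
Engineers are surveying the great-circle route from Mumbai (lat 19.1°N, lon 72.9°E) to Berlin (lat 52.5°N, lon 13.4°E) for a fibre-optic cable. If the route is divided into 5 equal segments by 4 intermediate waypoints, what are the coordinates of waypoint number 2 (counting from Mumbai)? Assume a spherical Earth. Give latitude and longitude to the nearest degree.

≈ lat 36°N, lon 56°E

The haversine formula gives a central angle δ ≈ 0.987 rad (56.5°) between the endpoints.
Interpolate at f = 2/5 with slerp weights a = sin((1−f)δ)/sin δ ≈ 0.669, b = sin(fδ)/sin δ ≈ 0.461.
p = a·p₁ + b·p₂ ≈ (0.459, 0.669, 0.585); φ = arcsin(p_z) ≈ 35.77°, λ = atan2(p_y, p_x) ≈ 55.56°.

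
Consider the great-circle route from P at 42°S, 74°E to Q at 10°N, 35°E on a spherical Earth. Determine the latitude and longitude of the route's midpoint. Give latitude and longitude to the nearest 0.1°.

Write both endpoints as unit vectors p₁, p₂ with components (cos φ cos λ, cos φ sin λ, sin φ).
The central angle between the endpoints is δ = arccos(p₁·p₂) ≈ 1.101 rad (63.1°).
Interpolate at f = 1/2 with slerp weights a = sin((1−f)δ)/sin δ ≈ 0.587, b = sin(fδ)/sin δ ≈ 0.587.
p = a·p₁ + b·p₂ ≈ (0.593, 0.751, -0.291); φ = arcsin(p_z) ≈ -16.90°, λ = atan2(p_y, p_x) ≈ 51.66°.

≈ 16.9°S, 51.7°E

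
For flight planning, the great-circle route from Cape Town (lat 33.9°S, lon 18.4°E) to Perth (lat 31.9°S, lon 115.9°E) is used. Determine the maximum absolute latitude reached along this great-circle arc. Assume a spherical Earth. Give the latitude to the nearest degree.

≈ 44°S

The great circle lies in the plane with unit normal n̂ = (p₁ × p₂)/|p₁ × p₂|.
Here n̂_z ≈ +0.713; the vertex latitude is φ_max = arccos|n̂_z| ≈ 44.5°.
Check via Clairaut: cos φ_max = |cos φ₁| · sin C = cos(33.9°)·sin(120.7°) ≈ 0.713, again giving ≈ 44.5°.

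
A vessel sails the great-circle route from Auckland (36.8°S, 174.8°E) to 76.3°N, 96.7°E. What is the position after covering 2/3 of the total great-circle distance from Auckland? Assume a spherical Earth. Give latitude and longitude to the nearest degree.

≈ 43°N, 153°E

The haversine formula gives a central angle δ ≈ 2.145 rad (122.9°) between the endpoints.
Interpolate at f = 2/3 with slerp weights a = sin((1−f)δ)/sin δ ≈ 0.781, b = sin(fδ)/sin δ ≈ 1.179.
p = a·p₁ + b·p₂ ≈ (-0.655, 0.334, 0.678); φ = arcsin(p_z) ≈ 42.67°, λ = atan2(p_y, p_x) ≈ 152.99°.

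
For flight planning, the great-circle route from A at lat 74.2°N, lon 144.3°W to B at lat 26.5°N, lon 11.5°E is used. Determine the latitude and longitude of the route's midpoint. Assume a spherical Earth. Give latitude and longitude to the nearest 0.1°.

The haversine formula gives a central angle δ ≈ 1.362 rad (78.0°) between the endpoints.
Interpolate at f = 1/2 with slerp weights a = sin((1−f)δ)/sin δ ≈ 0.644, b = sin(fδ)/sin δ ≈ 0.644.
p = a·p₁ + b·p₂ ≈ (0.422, 0.013, 0.906); φ = arcsin(p_z) ≈ 65.02°, λ = atan2(p_y, p_x) ≈ 1.71°.

≈ lat 65.0°N, lon 1.7°E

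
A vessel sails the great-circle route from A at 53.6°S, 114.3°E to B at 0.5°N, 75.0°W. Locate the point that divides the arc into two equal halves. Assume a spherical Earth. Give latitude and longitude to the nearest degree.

Convert each endpoint to a unit vector on the sphere (x = cos φ cos λ, y = cos φ sin λ, z = sin φ).
The central angle between the endpoints is δ = arccos(p₁·p₂) ≈ 2.205 rad (126.3°).
Interpolate at f = 1/2 with slerp weights a = sin((1−f)δ)/sin δ ≈ 1.108, b = sin(fδ)/sin δ ≈ 1.108.
p = a·p₁ + b·p₂ ≈ (0.016, -0.471, -0.882); φ = arcsin(p_z) ≈ -61.89°, λ = atan2(p_y, p_x) ≈ -88.03°.

≈ 62°S, 88°W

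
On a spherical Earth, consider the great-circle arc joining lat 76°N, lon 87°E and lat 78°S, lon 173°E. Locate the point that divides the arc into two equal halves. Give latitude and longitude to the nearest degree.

From cos δ = sin φ₁ sin φ₂ + cos φ₁ cos φ₂ cos Δλ, the central angle is δ ≈ 2.810 rad (161.0°).
Interpolate at f = 1/2 with slerp weights a = sin((1−f)δ)/sin δ ≈ 3.031, b = sin(fδ)/sin δ ≈ 3.031.
p = a·p₁ + b·p₂ ≈ (-0.587, 0.809, -0.024); φ = arcsin(p_z) ≈ -1.36°, λ = atan2(p_y, p_x) ≈ 125.97°.

≈ lat 1°S, lon 126°E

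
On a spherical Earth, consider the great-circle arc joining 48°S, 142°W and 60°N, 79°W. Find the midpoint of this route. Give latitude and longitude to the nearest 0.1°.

≈ 7.0°N, 115.6°W

Write both endpoints as unit vectors p₁, p₂ with components (cos φ cos λ, cos φ sin λ, sin φ).
The central angle between the endpoints is δ = arccos(p₁·p₂) ≈ 2.085 rad (119.5°).
Interpolate at f = 1/2 with slerp weights a = sin((1−f)δ)/sin δ ≈ 0.992, b = sin(fδ)/sin δ ≈ 0.992.
p = a·p₁ + b·p₂ ≈ (-0.428, -0.895, 0.122); φ = arcsin(p_z) ≈ 7.00°, λ = atan2(p_y, p_x) ≈ -115.57°.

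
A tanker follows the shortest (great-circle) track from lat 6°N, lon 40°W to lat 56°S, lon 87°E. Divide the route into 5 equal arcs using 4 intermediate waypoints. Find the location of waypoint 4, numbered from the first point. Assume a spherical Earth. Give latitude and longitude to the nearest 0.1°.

Write both endpoints as unit vectors p₁, p₂ with components (cos φ cos λ, cos φ sin λ, sin φ).
The central angle between the endpoints is δ = arccos(p₁·p₂) ≈ 2.006 rad (114.9°).
Interpolate at f = 4/5 with slerp weights a = sin((1−f)δ)/sin δ ≈ 0.431, b = sin(fδ)/sin δ ≈ 1.102.
p = a·p₁ + b·p₂ ≈ (0.360, 0.340, -0.869); φ = arcsin(p_z) ≈ -60.30°, λ = atan2(p_y, p_x) ≈ 43.36°.

≈ lat 60.3°S, lon 43.4°E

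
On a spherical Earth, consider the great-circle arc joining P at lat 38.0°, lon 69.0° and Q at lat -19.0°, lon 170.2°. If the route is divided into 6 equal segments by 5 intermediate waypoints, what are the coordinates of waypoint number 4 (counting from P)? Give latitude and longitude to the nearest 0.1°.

Convert each endpoint to a unit vector on the sphere (x = cos φ cos λ, y = cos φ sin λ, z = sin φ).
The central angle between the endpoints is δ = arccos(p₁·p₂) ≈ 1.923 rad (110.2°).
Interpolate at f = 4/6 with slerp weights a = sin((1−f)δ)/sin δ ≈ 0.637, b = sin(fδ)/sin δ ≈ 1.021.
p = a·p₁ + b·p₂ ≈ (-0.772, 0.633, 0.060); φ = arcsin(p_z) ≈ 3.43°, λ = atan2(p_y, p_x) ≈ 140.63°.

≈ lat 3.4°, lon 140.6°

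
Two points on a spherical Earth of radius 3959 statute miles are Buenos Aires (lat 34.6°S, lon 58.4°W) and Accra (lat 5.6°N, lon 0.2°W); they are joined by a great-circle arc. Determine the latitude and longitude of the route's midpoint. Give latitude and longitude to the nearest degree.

≈ lat 16°S, lon 26°W

Convert each endpoint to a unit vector on the sphere (x = cos φ cos λ, y = cos φ sin λ, z = sin φ).
The central angle between the endpoints is δ = arccos(p₁·p₂) ≈ 1.185 rad (67.9°).
Interpolate at f = 1/2 with slerp weights a = sin((1−f)δ)/sin δ ≈ 0.603, b = sin(fδ)/sin δ ≈ 0.603.
p = a·p₁ + b·p₂ ≈ (0.860, -0.425, -0.283); φ = arcsin(p_z) ≈ -16.47°, λ = atan2(p_y, p_x) ≈ -26.28°.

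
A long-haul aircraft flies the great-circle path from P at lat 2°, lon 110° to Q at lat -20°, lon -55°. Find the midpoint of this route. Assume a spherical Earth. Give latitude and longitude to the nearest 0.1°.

Convert each endpoint to a unit vector on the sphere (x = cos φ cos λ, y = cos φ sin λ, z = sin φ).
The central angle between the endpoints is δ = arccos(p₁·p₂) ≈ 2.736 rad (156.8°).
Interpolate at f = 1/2 with slerp weights a = sin((1−f)δ)/sin δ ≈ 2.485, b = sin(fδ)/sin δ ≈ 2.485.
p = a·p₁ + b·p₂ ≈ (0.490, 0.421, -0.763); φ = arcsin(p_z) ≈ -49.76°, λ = atan2(p_y, p_x) ≈ 40.66°.

≈ lat -49.8°, lon 40.7°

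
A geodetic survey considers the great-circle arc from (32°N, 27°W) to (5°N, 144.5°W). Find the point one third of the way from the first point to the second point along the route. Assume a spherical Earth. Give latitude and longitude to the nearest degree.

Write both endpoints as unit vectors p₁, p₂ with components (cos φ cos λ, cos φ sin λ, sin φ).
The central angle between the endpoints is δ = arccos(p₁·p₂) ≈ 1.922 rad (110.1°).
Interpolate at f = 1/3 with slerp weights a = sin((1−f)δ)/sin δ ≈ 1.021, b = sin(fδ)/sin δ ≈ 0.637.
p = a·p₁ + b·p₂ ≈ (0.255, -0.761, 0.596); φ = arcsin(p_z) ≈ 36.61°, λ = atan2(p_y, p_x) ≈ -71.48°.

≈ (37°N, 71°W)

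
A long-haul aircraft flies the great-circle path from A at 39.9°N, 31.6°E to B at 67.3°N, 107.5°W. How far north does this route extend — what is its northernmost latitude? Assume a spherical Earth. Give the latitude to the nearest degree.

The great circle lies in the plane with unit normal n̂ = (p₁ × p₂)/|p₁ × p₂|.
Here n̂_z ≈ -0.208; the vertex latitude is φ_max = arccos|n̂_z| ≈ 78.0°.

≈ 78°N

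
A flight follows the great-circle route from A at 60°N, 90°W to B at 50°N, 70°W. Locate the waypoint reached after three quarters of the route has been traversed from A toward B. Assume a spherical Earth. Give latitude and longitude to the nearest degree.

From cos δ = sin φ₁ sin φ₂ + cos φ₁ cos φ₂ cos Δλ, the central angle is δ ≈ 0.264 rad (15.1°).
Interpolate at f = 3/4 with slerp weights a = sin((1−f)δ)/sin δ ≈ 0.253, b = sin(fδ)/sin δ ≈ 0.754.
p = a·p₁ + b·p₂ ≈ (0.166, -0.582, 0.796); φ = arcsin(p_z) ≈ 52.78°, λ = atan2(p_y, p_x) ≈ -74.10°.

≈ 53°N, 74°W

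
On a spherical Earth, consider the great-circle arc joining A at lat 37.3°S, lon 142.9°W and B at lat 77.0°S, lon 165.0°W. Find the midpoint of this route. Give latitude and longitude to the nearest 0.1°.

Write both endpoints as unit vectors p₁, p₂ with components (cos φ cos λ, cos φ sin λ, sin φ).
The central angle between the endpoints is δ = arccos(p₁·p₂) ≈ 0.713 rad (40.9°).
Interpolate at f = 1/2 with slerp weights a = sin((1−f)δ)/sin δ ≈ 0.534, b = sin(fδ)/sin δ ≈ 0.534.
p = a·p₁ + b·p₂ ≈ (-0.454, -0.287, -0.843); φ = arcsin(p_z) ≈ -57.48°, λ = atan2(p_y, p_x) ≈ -147.72°.

≈ lat 57.5°S, lon 147.7°W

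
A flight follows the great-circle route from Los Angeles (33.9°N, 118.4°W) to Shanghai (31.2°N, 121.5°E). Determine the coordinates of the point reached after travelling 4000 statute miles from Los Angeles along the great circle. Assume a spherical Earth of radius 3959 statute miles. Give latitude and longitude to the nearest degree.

≈ (50°N, 163°E)

Convert each endpoint to a unit vector on the sphere (x = cos φ cos λ, y = cos φ sin λ, z = sin φ).
The central angle between the endpoints is δ = arccos(p₁·p₂) ≈ 1.638 rad (93.8°). The total great-circle distance is δ·R ≈ 1.638 × 3959 ≈ 6485 mi, so the target fraction is f = 4000/6485 ≈ 0.617.
Interpolate at f ≈ 0.617 with slerp weights a = sin((1−f)δ)/sin δ ≈ 0.589, b = sin(fδ)/sin δ ≈ 0.849.
p = a·p₁ + b·p₂ ≈ (-0.612, 0.189, 0.768); φ = arcsin(p_z) ≈ 50.18°, λ = atan2(p_y, p_x) ≈ 162.79°.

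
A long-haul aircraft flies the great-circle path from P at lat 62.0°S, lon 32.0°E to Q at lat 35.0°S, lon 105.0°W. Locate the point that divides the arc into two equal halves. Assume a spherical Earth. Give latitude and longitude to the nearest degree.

≈ lat 69°S, lon 71°W

Write both endpoints as unit vectors p₁, p₂ with components (cos φ cos λ, cos φ sin λ, sin φ).
The central angle between the endpoints is δ = arccos(p₁·p₂) ≈ 1.344 rad (77.0°).
Interpolate at f = 1/2 with slerp weights a = sin((1−f)δ)/sin δ ≈ 0.639, b = sin(fδ)/sin δ ≈ 0.639.
p = a·p₁ + b·p₂ ≈ (0.119, -0.347, -0.930); φ = arcsin(p_z) ≈ -68.51°, λ = atan2(p_y, p_x) ≈ -71.06°.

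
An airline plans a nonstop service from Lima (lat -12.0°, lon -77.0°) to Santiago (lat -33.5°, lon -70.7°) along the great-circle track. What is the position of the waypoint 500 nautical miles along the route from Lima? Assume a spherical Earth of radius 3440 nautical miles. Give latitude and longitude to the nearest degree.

≈ lat -20°, lon -75°

Write both endpoints as unit vectors p₁, p₂ with components (cos φ cos λ, cos φ sin λ, sin φ).
The central angle between the endpoints is δ = arccos(p₁·p₂) ≈ 0.388 rad (22.3°). The total great-circle distance is δ·R ≈ 0.388 × 3440 ≈ 1336 nmi, so the target fraction is f = 500/1336 ≈ 0.374.
Interpolate at f ≈ 0.374 with slerp weights a = sin((1−f)δ)/sin δ ≈ 0.636, b = sin(fδ)/sin δ ≈ 0.382.
p = a·p₁ + b·p₂ ≈ (0.245, -0.907, -0.343); φ = arcsin(p_z) ≈ -20.07°, λ = atan2(p_y, p_x) ≈ -74.87°.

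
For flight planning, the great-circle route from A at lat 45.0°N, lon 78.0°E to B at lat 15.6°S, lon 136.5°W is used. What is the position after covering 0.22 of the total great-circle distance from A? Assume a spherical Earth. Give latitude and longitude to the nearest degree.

From cos δ = sin φ₁ sin φ₂ + cos φ₁ cos φ₂ cos Δλ, the central angle is δ ≈ 2.421 rad (138.7°).
Interpolate at f = 0.22 with slerp weights a = sin((1−f)δ)/sin δ ≈ 1.440, b = sin(fδ)/sin δ ≈ 0.770.
p = a·p₁ + b·p₂ ≈ (-0.326, 0.486, 0.811); φ = arcsin(p_z) ≈ 54.21°, λ = atan2(p_y, p_x) ≈ 123.88°.

≈ lat 54°N, lon 124°E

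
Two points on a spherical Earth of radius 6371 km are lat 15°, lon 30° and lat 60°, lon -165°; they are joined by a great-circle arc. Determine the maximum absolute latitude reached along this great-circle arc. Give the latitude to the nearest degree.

The great circle lies in the plane with unit normal n̂ = (p₁ × p₂)/|p₁ × p₂|.
Here n̂_z ≈ +0.129; the vertex latitude is φ_max = arccos|n̂_z| ≈ 82.6°.
Check via Clairaut: cos φ_max = |cos φ₁| · sin C = cos(15.0°)·sin(7.7°) ≈ 0.129, again giving ≈ 82.6°.

≈ 83°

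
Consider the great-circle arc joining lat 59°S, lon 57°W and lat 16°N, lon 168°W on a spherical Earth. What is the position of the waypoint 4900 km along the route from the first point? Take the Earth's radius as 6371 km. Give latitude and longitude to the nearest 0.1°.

The haversine formula gives a central angle δ ≈ 1.997 rad (114.4°) between the endpoints. The total great-circle distance is δ·R ≈ 1.997 × 6371 ≈ 12725 km, so the target fraction is f = 4900/12725 ≈ 0.385.
Interpolate at f ≈ 0.385 with slerp weights a = sin((1−f)δ)/sin δ ≈ 1.035, b = sin(fδ)/sin δ ≈ 0.764.
p = a·p₁ + b·p₂ ≈ (-0.428, -0.600, -0.676); φ = arcsin(p_z) ≈ -42.55°, λ = atan2(p_y, p_x) ≈ -125.53°.

≈ lat 42.5°S, lon 125.5°W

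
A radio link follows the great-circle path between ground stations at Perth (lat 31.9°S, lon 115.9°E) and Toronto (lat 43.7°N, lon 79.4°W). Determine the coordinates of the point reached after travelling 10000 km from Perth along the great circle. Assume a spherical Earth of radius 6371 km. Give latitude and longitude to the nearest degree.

Write both endpoints as unit vectors p₁, p₂ with components (cos φ cos λ, cos φ sin λ, sin φ).
The central angle between the endpoints is δ = arccos(p₁·p₂) ≈ 2.848 rad (163.2°). The total great-circle distance is δ·R ≈ 2.848 × 6371 ≈ 18142 km, so the target fraction is f = 10000/18142 ≈ 0.551.
Interpolate at f ≈ 0.551 with slerp weights a = sin((1−f)δ)/sin δ ≈ 3.305, b = sin(fδ)/sin δ ≈ 3.452.
p = a·p₁ + b·p₂ ≈ (-0.766, 0.071, 0.638); φ = arcsin(p_z) ≈ 39.67°, λ = atan2(p_y, p_x) ≈ 174.71°.

≈ lat 40°N, lon 175°E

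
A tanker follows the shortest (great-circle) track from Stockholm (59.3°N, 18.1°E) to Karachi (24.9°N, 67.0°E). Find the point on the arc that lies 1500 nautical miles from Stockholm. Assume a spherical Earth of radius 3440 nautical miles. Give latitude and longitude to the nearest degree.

Write both endpoints as unit vectors p₁, p₂ with components (cos φ cos λ, cos φ sin λ, sin φ).
The central angle between the endpoints is δ = arccos(p₁·p₂) ≈ 0.841 rad (48.2°). The total great-circle distance is δ·R ≈ 0.841 × 3440 ≈ 2894 nmi, so the target fraction is f = 1500/2894 ≈ 0.518.
Interpolate at f ≈ 0.518 with slerp weights a = sin((1−f)δ)/sin δ ≈ 0.529, b = sin(fδ)/sin δ ≈ 0.567.
p = a·p₁ + b·p₂ ≈ (0.457, 0.557, 0.693); φ = arcsin(p_z) ≈ 43.89°, λ = atan2(p_y, p_x) ≈ 50.60°.

≈ (44°N, 51°E)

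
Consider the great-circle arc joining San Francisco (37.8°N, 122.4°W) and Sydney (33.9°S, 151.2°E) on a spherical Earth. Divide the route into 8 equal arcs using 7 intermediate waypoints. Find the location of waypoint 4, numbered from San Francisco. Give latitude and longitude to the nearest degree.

≈ 3°N, 167°W

Convert each endpoint to a unit vector on the sphere (x = cos φ cos λ, y = cos φ sin λ, z = sin φ).
The central angle between the endpoints is δ = arccos(p₁·p₂) ≈ 1.876 rad (107.5°).
Interpolate at f = 4/8 with slerp weights a = sin((1−f)δ)/sin δ ≈ 0.846, b = sin(fδ)/sin δ ≈ 0.846.
p = a·p₁ + b·p₂ ≈ (-0.973, -0.226, 0.047); φ = arcsin(p_z) ≈ 2.67°, λ = atan2(p_y, p_x) ≈ -166.92°.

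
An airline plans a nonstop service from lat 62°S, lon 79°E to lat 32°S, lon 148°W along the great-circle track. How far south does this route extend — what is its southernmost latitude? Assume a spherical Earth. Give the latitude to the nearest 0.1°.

≈ 72.7°S

The great circle lies in the plane with unit normal n̂ = (p₁ × p₂)/|p₁ × p₂|.
Here n̂_z ≈ +0.297; the vertex latitude is φ_max = arccos|n̂_z| ≈ 72.7°.
Check via Clairaut: cos φ_max = |cos φ₁| · sin C = cos(62.0°)·sin(140.8°) ≈ 0.297, again giving ≈ 72.7°.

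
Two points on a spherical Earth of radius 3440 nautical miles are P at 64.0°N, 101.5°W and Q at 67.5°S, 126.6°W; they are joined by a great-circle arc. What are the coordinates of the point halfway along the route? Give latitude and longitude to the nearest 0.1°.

≈ 1.8°S, 113.2°W

From cos δ = sin φ₁ sin φ₂ + cos φ₁ cos φ₂ cos Δλ, the central angle is δ ≈ 2.316 rad (132.7°).
Interpolate at f = 1/2 with slerp weights a = sin((1−f)δ)/sin δ ≈ 1.247, b = sin(fδ)/sin δ ≈ 1.247.
p = a·p₁ + b·p₂ ≈ (-0.394, -0.919, -0.031); φ = arcsin(p_z) ≈ -1.79°, λ = atan2(p_y, p_x) ≈ -113.18°.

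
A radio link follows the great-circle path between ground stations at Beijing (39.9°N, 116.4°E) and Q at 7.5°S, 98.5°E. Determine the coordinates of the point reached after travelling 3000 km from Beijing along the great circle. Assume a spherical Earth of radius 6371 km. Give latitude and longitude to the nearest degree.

Write both endpoints as unit vectors p₁, p₂ with components (cos φ cos λ, cos φ sin λ, sin φ).
The central angle between the endpoints is δ = arccos(p₁·p₂) ≈ 0.876 rad (50.2°). The total great-circle distance is δ·R ≈ 0.876 × 6371 ≈ 5582 km, so the target fraction is f = 3000/5582 ≈ 0.537.
Interpolate at f ≈ 0.537 with slerp weights a = sin((1−f)δ)/sin δ ≈ 0.513, b = sin(fδ)/sin δ ≈ 0.590.
p = a·p₁ + b·p₂ ≈ (-0.262, 0.932, 0.252); φ = arcsin(p_z) ≈ 14.60°, λ = atan2(p_y, p_x) ≈ 105.68°.

≈ 15°N, 106°E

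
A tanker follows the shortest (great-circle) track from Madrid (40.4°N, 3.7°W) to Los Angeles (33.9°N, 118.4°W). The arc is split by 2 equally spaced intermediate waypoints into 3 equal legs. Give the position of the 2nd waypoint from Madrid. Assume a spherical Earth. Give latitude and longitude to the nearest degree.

≈ 51°N, 87°W

From cos δ = sin φ₁ sin φ₂ + cos φ₁ cos φ₂ cos Δλ, the central angle is δ ≈ 1.473 rad (84.4°).
Interpolate at f = 2/3 with slerp weights a = sin((1−f)δ)/sin δ ≈ 0.474, b = sin(fδ)/sin δ ≈ 0.836.
p = a·p₁ + b·p₂ ≈ (0.030, -0.633, 0.773); φ = arcsin(p_z) ≈ 50.64°, λ = atan2(p_y, p_x) ≈ -87.27°.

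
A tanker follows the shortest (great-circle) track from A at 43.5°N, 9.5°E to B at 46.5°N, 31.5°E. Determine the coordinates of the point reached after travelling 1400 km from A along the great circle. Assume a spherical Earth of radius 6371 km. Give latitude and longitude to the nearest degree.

The haversine formula gives a central angle δ ≈ 0.276 rad (15.8°) between the endpoints. The total great-circle distance is δ·R ≈ 0.276 × 6371 ≈ 1756 km, so the target fraction is f = 1400/1756 ≈ 0.797.
Interpolate at f ≈ 0.797 with slerp weights a = sin((1−f)δ)/sin δ ≈ 0.205, b = sin(fδ)/sin δ ≈ 0.801.
p = a·p₁ + b·p₂ ≈ (0.617, 0.313, 0.722); φ = arcsin(p_z) ≈ 46.24°, λ = atan2(p_y, p_x) ≈ 26.88°.

≈ 46°N, 27°E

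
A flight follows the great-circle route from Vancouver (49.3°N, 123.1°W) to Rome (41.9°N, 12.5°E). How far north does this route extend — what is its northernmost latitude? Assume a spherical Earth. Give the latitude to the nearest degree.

The great circle lies in the plane with unit normal n̂ = (p₁ × p₂)/|p₁ × p₂|.
Here n̂_z ≈ +0.344; the vertex latitude is φ_max = arccos|n̂_z| ≈ 69.9°.

≈ 70°N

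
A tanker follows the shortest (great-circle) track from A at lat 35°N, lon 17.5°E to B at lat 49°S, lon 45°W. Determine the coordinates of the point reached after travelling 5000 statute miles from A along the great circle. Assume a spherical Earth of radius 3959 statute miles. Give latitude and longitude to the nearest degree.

Write both endpoints as unit vectors p₁, p₂ with components (cos φ cos λ, cos φ sin λ, sin φ).
The central angle between the endpoints is δ = arccos(p₁·p₂) ≈ 1.757 rad (100.6°). The total great-circle distance is δ·R ≈ 1.757 × 3959 ≈ 6954 mi, so the target fraction is f = 5000/6954 ≈ 0.719.
Interpolate at f ≈ 0.719 with slerp weights a = sin((1−f)δ)/sin δ ≈ 0.482, b = sin(fδ)/sin δ ≈ 0.970.
p = a·p₁ + b·p₂ ≈ (0.827, -0.331, -0.455); φ = arcsin(p_z) ≈ -27.08°, λ = atan2(p_y, p_x) ≈ -21.83°.

≈ lat 27°S, lon 22°W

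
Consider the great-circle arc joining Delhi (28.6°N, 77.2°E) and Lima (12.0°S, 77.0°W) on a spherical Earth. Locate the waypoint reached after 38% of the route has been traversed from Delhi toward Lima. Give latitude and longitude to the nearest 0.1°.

≈ (38.3°N, 7.9°E)

Write both endpoints as unit vectors p₁, p₂ with components (cos φ cos λ, cos φ sin λ, sin φ).
The central angle between the endpoints is δ = arccos(p₁·p₂) ≈ 2.632 rad (150.8°).
Interpolate at f = 0.38 with slerp weights a = sin((1−f)δ)/sin δ ≈ 2.044, b = sin(fδ)/sin δ ≈ 1.724.
p = a·p₁ + b·p₂ ≈ (0.777, 0.108, 0.620); φ = arcsin(p_z) ≈ 38.34°, λ = atan2(p_y, p_x) ≈ 7.90°.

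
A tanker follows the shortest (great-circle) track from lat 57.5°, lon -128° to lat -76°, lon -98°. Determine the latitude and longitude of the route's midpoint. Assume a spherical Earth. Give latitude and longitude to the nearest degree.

≈ lat -10°, lon -119°

Convert each endpoint to a unit vector on the sphere (x = cos φ cos λ, y = cos φ sin λ, z = sin φ).
The central angle between the endpoints is δ = arccos(p₁·p₂) ≈ 2.354 rad (134.9°).
Interpolate at f = 1/2 with slerp weights a = sin((1−f)δ)/sin δ ≈ 1.304, b = sin(fδ)/sin δ ≈ 1.304.
p = a·p₁ + b·p₂ ≈ (-0.475, -0.864, -0.165); φ = arcsin(p_z) ≈ -9.52°, λ = atan2(p_y, p_x) ≈ -118.80°.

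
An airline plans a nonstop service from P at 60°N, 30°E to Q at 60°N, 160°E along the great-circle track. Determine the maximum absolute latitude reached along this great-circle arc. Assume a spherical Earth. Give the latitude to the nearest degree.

The great circle lies in the plane with unit normal n̂ = (p₁ × p₂)/|p₁ × p₂|.
Here n̂_z ≈ +0.237; the vertex latitude is φ_max = arccos|n̂_z| ≈ 76.3°.
Check via Clairaut: cos φ_max = |cos φ₁| · sin C = cos(60.0°)·sin(28.3°) ≈ 0.237, again giving ≈ 76.3°.

≈ 76°N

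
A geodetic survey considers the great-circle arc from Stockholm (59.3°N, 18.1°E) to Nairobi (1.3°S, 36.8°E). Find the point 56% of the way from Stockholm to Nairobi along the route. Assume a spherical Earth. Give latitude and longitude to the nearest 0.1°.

The haversine formula gives a central angle δ ≈ 1.088 rad (62.4°) between the endpoints.
Interpolate at f = 0.56 with slerp weights a = sin((1−f)δ)/sin δ ≈ 0.520, b = sin(fδ)/sin δ ≈ 0.646.
p = a·p₁ + b·p₂ ≈ (0.770, 0.469, 0.433); φ = arcsin(p_z) ≈ 25.63°, λ = atan2(p_y, p_x) ≈ 31.38°.

≈ 25.6°N, 31.4°E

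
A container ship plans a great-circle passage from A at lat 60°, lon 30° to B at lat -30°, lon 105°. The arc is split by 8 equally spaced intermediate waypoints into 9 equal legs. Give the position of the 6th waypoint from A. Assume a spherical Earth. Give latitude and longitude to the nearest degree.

≈ lat 2°, lon 87°

The haversine formula gives a central angle δ ≈ 1.898 rad (108.7°) between the endpoints.
Interpolate at f = 6/9 with slerp weights a = sin((1−f)δ)/sin δ ≈ 0.624, b = sin(fδ)/sin δ ≈ 1.007.
p = a·p₁ + b·p₂ ≈ (0.045, 0.998, 0.037); φ = arcsin(p_z) ≈ 2.13°, λ = atan2(p_y, p_x) ≈ 87.44°.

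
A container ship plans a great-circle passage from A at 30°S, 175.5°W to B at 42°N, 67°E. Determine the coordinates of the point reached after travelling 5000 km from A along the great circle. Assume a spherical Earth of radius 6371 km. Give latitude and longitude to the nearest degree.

≈ 2°S, 148°E

The haversine formula gives a central angle δ ≈ 2.255 rad (129.2°) between the endpoints. The total great-circle distance is δ·R ≈ 2.255 × 6371 ≈ 14364 km, so the target fraction is f = 5000/14364 ≈ 0.348.
Interpolate at f ≈ 0.348 with slerp weights a = sin((1−f)δ)/sin δ ≈ 1.283, b = sin(fδ)/sin δ ≈ 0.912.
p = a·p₁ + b·p₂ ≈ (-0.843, 0.536, -0.032); φ = arcsin(p_z) ≈ -1.82°, λ = atan2(p_y, p_x) ≈ 147.54°.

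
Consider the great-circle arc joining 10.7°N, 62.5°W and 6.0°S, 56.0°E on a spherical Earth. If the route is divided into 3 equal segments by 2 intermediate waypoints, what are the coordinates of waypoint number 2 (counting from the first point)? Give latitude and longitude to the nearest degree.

≈ 1°N, 17°E

Write both endpoints as unit vectors p₁, p₂ with components (cos φ cos λ, cos φ sin λ, sin φ).
The central angle between the endpoints is δ = arccos(p₁·p₂) ≈ 2.078 rad (119.1°).
Interpolate at f = 2/3 with slerp weights a = sin((1−f)δ)/sin δ ≈ 0.731, b = sin(fδ)/sin δ ≈ 1.124.
p = a·p₁ + b·p₂ ≈ (0.957, 0.290, 0.018); φ = arcsin(p_z) ≈ 1.04°, λ = atan2(p_y, p_x) ≈ 16.88°.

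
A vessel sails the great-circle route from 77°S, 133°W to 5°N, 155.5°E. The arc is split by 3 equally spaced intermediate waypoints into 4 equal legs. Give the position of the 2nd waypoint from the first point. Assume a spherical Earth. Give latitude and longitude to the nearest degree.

Write both endpoints as unit vectors p₁, p₂ with components (cos φ cos λ, cos φ sin λ, sin φ).
The central angle between the endpoints is δ = arccos(p₁·p₂) ≈ 1.585 rad (90.8°).
Interpolate at f = 2/4 with slerp weights a = sin((1−f)δ)/sin δ ≈ 0.712, b = sin(fδ)/sin δ ≈ 0.712.
p = a·p₁ + b·p₂ ≈ (-0.755, 0.177, -0.632); φ = arcsin(p_z) ≈ -39.18°, λ = atan2(p_y, p_x) ≈ 166.80°.

≈ 39°S, 167°E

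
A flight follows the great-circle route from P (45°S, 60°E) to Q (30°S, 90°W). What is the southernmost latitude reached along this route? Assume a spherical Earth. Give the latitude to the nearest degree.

≈ 72°S

The great circle lies in the plane with unit normal n̂ = (p₁ × p₂)/|p₁ × p₂|.
Here n̂_z ≈ -0.311; the vertex latitude is φ_max = arccos|n̂_z| ≈ 71.9°.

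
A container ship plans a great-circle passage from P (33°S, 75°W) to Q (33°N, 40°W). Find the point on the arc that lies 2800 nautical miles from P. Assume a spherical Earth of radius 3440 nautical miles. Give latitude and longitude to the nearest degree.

Convert each endpoint to a unit vector on the sphere (x = cos φ cos λ, y = cos φ sin λ, z = sin φ).
The central angle between the endpoints is δ = arccos(p₁·p₂) ≈ 1.287 rad (73.8°). The total great-circle distance is δ·R ≈ 1.287 × 3440 ≈ 4429 nmi, so the target fraction is f = 2800/4429 ≈ 0.632.
Interpolate at f ≈ 0.632 with slerp weights a = sin((1−f)δ)/sin δ ≈ 0.475, b = sin(fδ)/sin δ ≈ 0.757.
p = a·p₁ + b·p₂ ≈ (0.590, -0.793, 0.154); φ = arcsin(p_z) ≈ 8.84°, λ = atan2(p_y, p_x) ≈ -53.37°.

≈ (9°N, 53°W)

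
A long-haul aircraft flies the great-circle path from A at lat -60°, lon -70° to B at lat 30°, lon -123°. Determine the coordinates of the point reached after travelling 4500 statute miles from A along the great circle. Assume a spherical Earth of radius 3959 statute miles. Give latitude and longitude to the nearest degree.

Write both endpoints as unit vectors p₁, p₂ with components (cos φ cos λ, cos φ sin λ, sin φ).
The central angle between the endpoints is δ = arccos(p₁·p₂) ≈ 1.744 rad (99.9°). The total great-circle distance is δ·R ≈ 1.744 × 3959 ≈ 6905 mi, so the target fraction is f = 4500/6905 ≈ 0.652.
Interpolate at f ≈ 0.652 with slerp weights a = sin((1−f)δ)/sin δ ≈ 0.579, b = sin(fδ)/sin δ ≈ 0.921.
p = a·p₁ + b·p₂ ≈ (-0.335, -0.941, -0.041); φ = arcsin(p_z) ≈ -2.37°, λ = atan2(p_y, p_x) ≈ -109.61°.

≈ lat -2°, lon -110°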